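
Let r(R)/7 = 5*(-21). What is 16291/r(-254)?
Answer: -16291/735 ≈ -22.165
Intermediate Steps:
r(R) = -735 (r(R) = 7*(5*(-21)) = 7*(-105) = -735)
16291/r(-254) = 16291/(-735) = 16291*(-1/735) = -16291/735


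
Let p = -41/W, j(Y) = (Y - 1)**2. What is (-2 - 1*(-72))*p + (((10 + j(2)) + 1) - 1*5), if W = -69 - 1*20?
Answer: 3493/89 ≈ 39.247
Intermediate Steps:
W = -89 (W = -69 - 20 = -89)
j(Y) = (-1 + Y)**2
p = 41/89 (p = -41/(-89) = -41*(-1/89) = 41/89 ≈ 0.46067)
(-2 - 1*(-72))*p + (((10 + j(2)) + 1) - 1*5) = (-2 - 1*(-72))*(41/89) + (((10 + (-1 + 2)**2) + 1) - 1*5) = (-2 + 72)*(41/89) + (((10 + 1**2) + 1) - 5) = 70*(41/89) + (((10 + 1) + 1) - 5) = 2870/89 + ((11 + 1) - 5) = 2870/89 + (12 - 5) = 2870/89 + 7 = 3493/89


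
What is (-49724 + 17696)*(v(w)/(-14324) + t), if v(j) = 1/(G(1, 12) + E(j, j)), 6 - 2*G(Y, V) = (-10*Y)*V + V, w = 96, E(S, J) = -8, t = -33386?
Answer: 187626686920959/175469 ≈ 1.0693e+9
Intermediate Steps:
G(Y, V) = 3 - V/2 + 5*V*Y (G(Y, V) = 3 - ((-10*Y)*V + V)/2 = 3 - (-10*V*Y + V)/2 = 3 - (V - 10*V*Y)/2 = 3 + (-V/2 + 5*V*Y) = 3 - V/2 + 5*V*Y)
v(j) = 1/49 (v(j) = 1/((3 - ½*12 + 5*12*1) - 8) = 1/((3 - 6 + 60) - 8) = 1/(57 - 8) = 1/49)
(-49724 + 17696)*(v(w)/(-14324) + t) = (-49724 + 17696)*((1/49)/(-14324) - 33386) = -32028*((1/49)*(-1/14324) - 33386) = -32028*(-1/701876 - 33386) = -32028*(-23432832137/701876) = 187626686920959/175469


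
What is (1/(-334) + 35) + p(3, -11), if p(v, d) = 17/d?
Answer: 122901/3674 ≈ 33.452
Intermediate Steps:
(1/(-334) + 35) + p(3, -11) = (1/(-334) + 35) + 17/(-11) = (-1/334 + 35) + 17*(-1/11) = 11689/334 - 17/11 = 122901/3674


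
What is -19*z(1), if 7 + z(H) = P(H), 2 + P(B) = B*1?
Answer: 152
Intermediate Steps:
P(B) = -2 + B (P(B) = -2 + B*1 = -2 + B)
z(H) = -9 + H (z(H) = -7 + (-2 + H) = -9 + H)
-19*z(1) = -19*(-9 + 1) = -19*(-8) = 152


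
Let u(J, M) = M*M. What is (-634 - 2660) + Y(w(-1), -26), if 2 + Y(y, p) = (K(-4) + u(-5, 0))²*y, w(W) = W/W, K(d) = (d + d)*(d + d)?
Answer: 800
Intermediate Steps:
u(J, M) = M²
K(d) = 4*d² (K(d) = (2*d)*(2*d) = 4*d²)
w(W) = 1
Y(y, p) = -2 + 4096*y (Y(y, p) = -2 + (4*(-4)² + 0²)²*y = -2 + (4*16 + 0)²*y = -2 + (64 + 0)²*y = -2 + 64²*y = -2 + 4096*y)
(-634 - 2660) + Y(w(-1), -26) = (-634 - 2660) + (-2 + 4096*1) = -3294 + (-2 + 4096) = -3294 + 4094 = 800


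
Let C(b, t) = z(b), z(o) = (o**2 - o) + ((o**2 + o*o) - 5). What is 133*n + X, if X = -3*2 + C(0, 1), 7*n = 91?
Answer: 1718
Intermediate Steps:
n = 13 (n = (1/7)*91 = 13)
z(o) = -5 - o + 3*o**2 (z(o) = (o**2 - o) + ((o**2 + o**2) - 5) = (o**2 - o) + (2*o**2 - 5) = (o**2 - o) + (-5 + 2*o**2) = -5 - o + 3*o**2)
C(b, t) = -5 - b + 3*b**2
X = -11 (X = -3*2 + (-5 - 1*0 + 3*0**2) = -6 + (-5 + 0 + 3*0) = -6 + (-5 + 0 + 0) = -6 - 5 = -11)
133*n + X = 133*13 - 11 = 1729 - 11 = 1718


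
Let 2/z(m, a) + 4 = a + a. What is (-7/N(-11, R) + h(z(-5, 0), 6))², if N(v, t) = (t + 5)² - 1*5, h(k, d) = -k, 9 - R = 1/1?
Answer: 5625/26896 ≈ 0.20914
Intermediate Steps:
z(m, a) = 2/(-4 + 2*a) (z(m, a) = 2/(-4 + (a + a)) = 2/(-4 + 2*a))
R = 8 (R = 9 - 1/1 = 9 - 1 = 8)
N(v, t) = -5 + (5 + t)² (N(v, t) = (5 + t)² - 5 = -5 + (5 + t)²)
(-7/N(-11, R) + h(z(-5, 0), 6))² = (-7/(-5 + (5 + 8)²) - 1/(-2 + 0))² = (-7/(-5 + 13²) - 1/(-2))² = (-7/(-5 + 169) - 1*(-½))² = (-7/164 + ½)² = (75/164)² = 5625/26896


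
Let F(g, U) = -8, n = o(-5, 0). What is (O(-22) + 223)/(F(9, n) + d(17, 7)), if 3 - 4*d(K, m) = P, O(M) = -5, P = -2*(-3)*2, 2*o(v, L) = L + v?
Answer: -872/41 ≈ -21.268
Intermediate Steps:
o(v, L) = L/2 + v/2 (o(v, L) = (L + v)/2 = L/2 + v/2)
n = -5/2 (n = (½)*0 + (½)*(-5) = 0 - 5/2 = -5/2 ≈ -2.5000)
P = 12 (P = 6*2 = 12)
d(K, m) = -9/4 (d(K, m) = ¾ - ¼*12 = ¾ - 3 = -9/4)
(O(-22) + 223)/(F(9, n) + d(17, 7)) = (-5 + 223)/(-8 - 9/4) = 218/(-41/4) = 218*(-4/41) = -872/41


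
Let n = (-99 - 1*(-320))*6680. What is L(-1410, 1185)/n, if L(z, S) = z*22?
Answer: -1551/73814 ≈ -0.021012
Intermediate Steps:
L(z, S) = 22*z
n = 1476280 (n = (-99 + 320)*6680 = 221*6680 = 1476280)
L(-1410, 1185)/n = (22*(-1410))/1476280 = -31020*1/1476280 = -1551/73814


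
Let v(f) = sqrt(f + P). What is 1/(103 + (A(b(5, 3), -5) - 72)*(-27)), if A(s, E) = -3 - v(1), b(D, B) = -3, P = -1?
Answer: 1/2128 ≈ 0.00046992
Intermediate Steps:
v(f) = sqrt(-1 + f) (v(f) = sqrt(f - 1) = sqrt(-1 + f))
A(s, E) = -3 (A(s, E) = -3 - sqrt(-1 + 1) = -3 - sqrt(0) = -3 - 1*0 = -3 + 0 = -3)
1/(103 + (A(b(5, 3), -5) - 72)*(-27)) = 1/(103 + (-3 - 72)*(-27)) = 1/(103 - 75*(-27)) = 1/(103 + 2025) = 1/2128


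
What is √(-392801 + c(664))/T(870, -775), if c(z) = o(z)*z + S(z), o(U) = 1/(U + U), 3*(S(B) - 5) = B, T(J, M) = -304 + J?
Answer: I*√14132670/3396 ≈ 1.107*I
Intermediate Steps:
S(B) = 5 + B/3
o(U) = 1/(2*U)
c(z) = 11/2 + z/3 (c(z) = (1/(2*z))*z + (5 + z/3) = ½ + (5 + z/3) = 11/2 + z/3)
√(-392801 + c(664))/T(870, -775) = √(-392801 + (11/2 + (⅓)*664))/(-304 + 870) = √(-392801 + (11/2 + 664/3))/566 = √(-392801 + 1361/6)*(1/566) = √(-2355445/6)*(1/566) = (I*√14132670/6)*(1/566) = I*√14132670/3396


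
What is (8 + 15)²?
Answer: 529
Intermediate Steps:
(8 + 15)² = 23² = 529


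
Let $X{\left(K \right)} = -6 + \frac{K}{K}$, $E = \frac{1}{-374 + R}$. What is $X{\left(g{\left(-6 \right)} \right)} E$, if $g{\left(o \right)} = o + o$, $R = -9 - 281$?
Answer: $\frac{5}{664} \approx 0.0075301$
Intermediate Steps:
$R = -290$ ($R = -9 - 281 = -290$)
$g{\left(o \right)} = 2 o$
$E = - \frac{1}{664}$ ($E = \frac{1}{-374 - 290} = \frac{1}{-664} = - \frac{1}{664} \approx -0.001506$)
$X{\left(K \right)} = -5$ ($X{\left(K \right)} = -6 + 1 = -5$)
$X{\left(g{\left(-6 \right)} \right)} E = \left(-5\right) \left(- \frac{1}{664}\right) = \frac{5}{664}$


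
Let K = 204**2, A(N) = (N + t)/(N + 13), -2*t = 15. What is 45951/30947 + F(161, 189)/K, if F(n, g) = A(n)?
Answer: 665488792697/448185842496 ≈ 1.4848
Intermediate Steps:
t = -15/2 (t = -1/2*15 = -15/2 ≈ -7.5000)
A(N) = (-15/2 + N)/(13 + N) (A(N) = (N - 15/2)/(N + 13) = (-15/2 + N)/(13 + N))
F(n, g) = (-15/2 + n)/(13 + n)
K = 41616
45951/30947 + F(161, 189)/K = 45951/30947 + ((-15/2 + 161)/(13 + 161))/41616 = 45951*(1/30947) + ((307/2)/174)*(1/41616) = 45951/30947 + ((1/174)*(307/2))*(1/41616) = 45951/30947 + (307/348)*(1/41616) = 45951/30947 + 307/14482368 = 665488792697/448185842496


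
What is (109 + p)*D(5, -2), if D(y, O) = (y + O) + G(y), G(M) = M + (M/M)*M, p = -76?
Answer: 429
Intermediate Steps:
G(M) = 2*M (G(M) = M + 1*M = M + M = 2*M)
D(y, O) = O + 3*y (D(y, O) = (y + O) + 2*y = (O + y) + 2*y = O + 3*y)
(109 + p)*D(5, -2) = (109 - 76)*(-2 + 3*5) = 33*(-2 + 15) = 33*13 = 429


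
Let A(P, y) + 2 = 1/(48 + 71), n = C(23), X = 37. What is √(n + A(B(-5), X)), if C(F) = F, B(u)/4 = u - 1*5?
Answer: 50*√119/119 ≈ 4.5835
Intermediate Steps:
B(u) = -20 + 4*u (B(u) = 4*(u - 1*5) = 4*(u - 5) = 4*(-5 + u) = -20 + 4*u)
n = 23
A(P, y) = -237/119 (A(P, y) = -2 + 1/(48 + 71) = -2 + 1/119 = -237/119)
√(n + A(B(-5), X)) = √(23 - 237/119) = √(2500/119) = 50*√119/119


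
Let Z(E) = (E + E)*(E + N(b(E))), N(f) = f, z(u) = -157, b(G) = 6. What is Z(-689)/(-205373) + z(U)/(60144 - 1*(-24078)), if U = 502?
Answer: -79299800189/17296924806 ≈ -4.5846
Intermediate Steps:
Z(E) = 2*E*(6 + E) (Z(E) = (E + E)*(E + 6) = (2*E)*(6 + E) = 2*E*(6 + E))
Z(-689)/(-205373) + z(U)/(60144 - 1*(-24078)) = (2*(-689)*(6 - 689))/(-205373) - 157/(60144 - 1*(-24078)) = (2*(-689)*(-683))*(-1/205373) - 157/(60144 + 24078) = 941174*(-1/205373) - 157/84222 = -941174/205373 - 157*1/84222 = -941174/205373 - 157/84222 = -79299800189/17296924806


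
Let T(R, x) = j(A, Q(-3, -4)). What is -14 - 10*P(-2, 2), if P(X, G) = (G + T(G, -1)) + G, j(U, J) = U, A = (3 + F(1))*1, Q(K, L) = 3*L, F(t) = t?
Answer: -94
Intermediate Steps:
A = 4 (A = (3 + 1)*1 = 4*1 = 4)
T(R, x) = 4
P(X, G) = 4 + 2*G (P(X, G) = (G + 4) + G = (4 + G) + G = 4 + 2*G)
-14 - 10*P(-2, 2) = -14 - 10*(4 + 2*2) = -14 - 10*(4 + 4) = -14 - 10*8 = -14 - 80 = -94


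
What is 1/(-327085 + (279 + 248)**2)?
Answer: -1/49356 ≈ -2.0261e-5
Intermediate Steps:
1/(-327085 + (279 + 248)**2) = 1/(-327085 + 527**2) = 1/(-327085 + 277729) = 1/(-49356) = -1/49356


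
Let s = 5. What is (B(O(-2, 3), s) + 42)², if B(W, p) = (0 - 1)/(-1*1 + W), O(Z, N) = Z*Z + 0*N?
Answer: 15625/9 ≈ 1736.1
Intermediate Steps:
O(Z, N) = Z² (O(Z, N) = Z² + 0 = Z²)
B(W, p) = -1/(-1 + W)
(B(O(-2, 3), s) + 42)² = (-1/(-1 + (-2)²) + 42)² = (-1/(-1 + 4) + 42)² = (-1/3 + 42)² = (-1*⅓ + 42)² = (-⅓ + 42)² = (125/3)² = 15625/9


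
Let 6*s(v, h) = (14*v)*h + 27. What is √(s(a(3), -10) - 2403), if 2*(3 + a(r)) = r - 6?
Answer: I*√9174/2 ≈ 47.891*I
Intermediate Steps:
a(r) = -6 + r/2 (a(r) = -3 + (r - 6)/2 = -3 + (-6 + r)/2 = -3 + (-3 + r/2) = -6 + r/2)
s(v, h) = 9/2 + 7*h*v/3 (s(v, h) = ((14*v)*h + 27)/6 = (14*h*v + 27)/6 = (27 + 14*h*v)/6 = 9/2 + 7*h*v/3)
√(s(a(3), -10) - 2403) = √((9/2 + (7/3)*(-10)*(-6 + (½)*3)) - 2403) = √((9/2 + (7/3)*(-10)*(-6 + 3/2)) - 2403) = √((9/2 + (7/3)*(-10)*(-9/2)) - 2403) = √((9/2 + 105) - 2403) = √(219/2 - 2403) = √(-4587/2) = I*√9174/2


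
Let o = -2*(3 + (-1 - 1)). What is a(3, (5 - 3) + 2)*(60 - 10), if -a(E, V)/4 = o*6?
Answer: 2400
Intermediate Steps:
o = -2 (o = -2*(3 - 2) = -2*1 = -2)
a(E, V) = 48 (a(E, V) = -(-8)*6 = -4*(-12) = 48)
a(3, (5 - 3) + 2)*(60 - 10) = 48*(60 - 10) = 48*50 = 2400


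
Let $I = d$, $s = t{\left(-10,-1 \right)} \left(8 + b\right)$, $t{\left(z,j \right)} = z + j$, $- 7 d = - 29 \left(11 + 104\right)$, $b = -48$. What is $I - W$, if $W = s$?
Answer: $\frac{255}{7} \approx 36.429$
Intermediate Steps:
$d = \frac{3335}{7}$ ($d = - \frac{\left(-29\right) \left(11 + 104\right)}{7} = - \frac{\left(-29\right) 115}{7} = \left(- \frac{1}{7}\right) \left(-3335\right) = \frac{3335}{7} \approx 476.43$)
$t{\left(z,j \right)} = j + z$
$s = 440$ ($s = \left(-1 - 10\right) \left(8 - 48\right) = \left(-11\right) \left(-40\right) = 440$)
$W = 440$
$I = \frac{3335}{7} \approx 476.43$
$I - W = \frac{3335}{7} - 440 = \frac{255}{7}$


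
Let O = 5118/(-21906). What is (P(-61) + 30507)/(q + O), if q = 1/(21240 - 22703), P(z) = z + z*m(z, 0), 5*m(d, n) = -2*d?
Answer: -386686252722/3128975 ≈ -1.2358e+5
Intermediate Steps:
m(d, n) = -2*d/5 (m(d, n) = (-2*d)/5 = -2*d/5)
P(z) = z - 2*z²/5 (P(z) = z + z*(-2*z/5) = z - 2*z²/5)
O = -853/3651 (O = 5118*(-1/21906) = -853/3651 ≈ -0.23363)
q = -1/1463 (q = 1/(-1463) = -1/1463 ≈ -0.00068353)
(P(-61) + 30507)/(q + O) = ((⅕)*(-61)*(5 - 2*(-61)) + 30507)/(-1/1463 - 853/3651) = ((⅕)*(-61)*(5 + 122) + 30507)/(-1251590/5341413) = ((⅕)*(-61)*127 + 30507)*(-5341413/1251590) = (-7747/5 + 30507)*(-5341413/1251590) = (144788/5)*(-5341413/1251590) = -386686252722/3128975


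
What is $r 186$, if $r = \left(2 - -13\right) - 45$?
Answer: $-5580$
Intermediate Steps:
$r = -30$ ($r = \left(2 + 13\right) - 45 = 15 - 45 = -30$)
$r 186 = \left(-30\right) 186 = -5580$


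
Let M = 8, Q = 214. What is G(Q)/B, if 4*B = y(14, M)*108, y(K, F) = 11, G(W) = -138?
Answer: -46/99 ≈ -0.46465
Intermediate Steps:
B = 297 (B = (11*108)/4 = (¼)*1188 = 297)
G(Q)/B = -138/297 = -138*1/297 = -46/99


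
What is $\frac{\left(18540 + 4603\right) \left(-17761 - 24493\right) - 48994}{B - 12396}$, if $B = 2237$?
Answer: $\frac{977933316}{10159} \approx 96263.0$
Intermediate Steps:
$\frac{\left(18540 + 4603\right) \left(-17761 - 24493\right) - 48994}{B - 12396} = \frac{\left(18540 + 4603\right) \left(-17761 - 24493\right) - 48994}{2237 - 12396} = \frac{23143 \left(-42254\right) - 48994}{-10159} = \left(-977884322 - 48994\right) \left(- \frac{1}{10159}\right) = \left(-977933316\right) \left(- \frac{1}{10159}\right) = \frac{977933316}{10159}$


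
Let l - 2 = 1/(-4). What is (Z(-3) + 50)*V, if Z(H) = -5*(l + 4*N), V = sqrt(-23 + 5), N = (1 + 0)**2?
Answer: 255*I*sqrt(2)/4 ≈ 90.156*I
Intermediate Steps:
N = 1 (N = 1**2 = 1)
l = 7/4 (l = 2 + 1/(-4) = 2 - 1/4 = 7/4 ≈ 1.7500)
V = 3*I*sqrt(2) (V = sqrt(-18) = 3*I*sqrt(2) ≈ 4.2426*I)
Z(H) = -115/4 (Z(H) = -5*(7/4 + 4*1) = -5*(7/4 + 4) = -5*23/4 = -115/4)
(Z(-3) + 50)*V = (-115/4 + 50)*(3*I*sqrt(2)) = 85*(3*I*sqrt(2))/4 = 255*I*sqrt(2)/4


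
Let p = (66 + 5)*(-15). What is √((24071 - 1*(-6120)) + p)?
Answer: √29126 ≈ 170.66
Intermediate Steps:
p = -1065 (p = 71*(-15) = -1065)
√((24071 - 1*(-6120)) + p) = √((24071 - 1*(-6120)) - 1065) = √((24071 + 6120) - 1065) = √(30191 - 1065) = √29126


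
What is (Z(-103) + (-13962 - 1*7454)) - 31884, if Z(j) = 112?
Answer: -53188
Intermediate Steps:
(Z(-103) + (-13962 - 1*7454)) - 31884 = (112 + (-13962 - 1*7454)) - 31884 = (112 + (-13962 - 7454)) - 31884 = (112 - 21416) - 31884 = -21304 - 31884 = -53188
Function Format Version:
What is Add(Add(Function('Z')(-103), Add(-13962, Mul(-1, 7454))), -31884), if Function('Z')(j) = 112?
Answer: -53188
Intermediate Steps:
Add(Add(Function('Z')(-103), Add(-13962, Mul(-1, 7454))), -31884) = Add(Add(112, Add(-13962, Mul(-1, 7454))), -31884) = Add(Add(112, Add(-13962, -7454)), -31884) = Add(Add(112, -21416), -31884) = Add(-21304, -31884) = -53188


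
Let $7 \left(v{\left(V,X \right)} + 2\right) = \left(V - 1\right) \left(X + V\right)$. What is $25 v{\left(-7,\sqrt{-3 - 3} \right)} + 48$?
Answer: $198 - \frac{200 i \sqrt{6}}{7} \approx 198.0 - 69.985 i$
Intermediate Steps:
$v{\left(V,X \right)} = -2 + \frac{\left(-1 + V\right) \left(V + X\right)}{7}$ ($v{\left(V,X \right)} = -2 + \frac{\left(V - 1\right) \left(X + V\right)}{7} = -2 + \frac{\left(-1 + V\right) \left(V + X\right)}{7}$)
$25 v{\left(-7,\sqrt{-3 - 3} \right)} + 48 = 25 \left(-2 - -1 - \frac{\sqrt{-3 - 3}}{7} + \frac{\left(-7\right)^{2}}{7} + \frac{1}{7} \left(-7\right) \sqrt{-3 - 3}\right) + 48 = 25 \left(-2 + 1 - \frac{\sqrt{-6}}{7} + \frac{1}{7} \cdot 49 + \frac{1}{7} \left(-7\right) \sqrt{-6}\right) + 48 = 25 \left(-2 + 1 - \frac{i \sqrt{6}}{7} + 7 + \frac{1}{7} \left(-7\right) i \sqrt{6}\right) + 48 = 25 \left(-2 + 1 - \frac{i \sqrt{6}}{7} + 7 - i \sqrt{6}\right) + 48 = 25 \left(6 - \frac{8 i \sqrt{6}}{7}\right) + 48 = \left(150 - \frac{200 i \sqrt{6}}{7}\right) + 48 = 198 - \frac{200 i \sqrt{6}}{7}$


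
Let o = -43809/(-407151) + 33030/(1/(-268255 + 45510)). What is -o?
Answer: 998506252925347/135717 ≈ 7.3573e+9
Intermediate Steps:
o = -998506252925347/135717 (o = -43809*(-1/407151) + 33030/(1/(-222745)) = 14603/135717 + 33030/(-1/222745) = 14603/135717 + 33030*(-222745) = 14603/135717 - 7357267350 = -998506252925347/135717 ≈ -7.3573e+9)
-o = -1*(-998506252925347/135717) = 998506252925347/135717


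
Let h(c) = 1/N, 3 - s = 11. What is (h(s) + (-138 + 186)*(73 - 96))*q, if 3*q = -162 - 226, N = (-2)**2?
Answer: 428255/3 ≈ 1.4275e+5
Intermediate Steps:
s = -8 (s = 3 - 1*11 = 3 - 11 = -8)
N = 4
q = -388/3 (q = (-162 - 226)/3 = (1/3)*(-388) = -388/3 ≈ -129.33)
h(c) = 1/4
(h(s) + (-138 + 186)*(73 - 96))*q = (1/4 + (-138 + 186)*(73 - 96))*(-388/3) = (1/4 + 48*(-23))*(-388/3) = (1/4 - 1104)*(-388/3) = -4415/4*(-388/3) = 428255/3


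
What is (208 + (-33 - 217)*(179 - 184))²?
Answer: 2125764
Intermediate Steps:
(208 + (-33 - 217)*(179 - 184))² = (208 - 250*(-5))² = (208 + 1250)² = 1458² = 2125764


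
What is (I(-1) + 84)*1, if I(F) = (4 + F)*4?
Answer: 96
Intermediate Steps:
I(F) = 16 + 4*F
(I(-1) + 84)*1 = ((16 + 4*(-1)) + 84)*1 = ((16 - 4) + 84)*1 = (12 + 84)*1 = 96*1 = 96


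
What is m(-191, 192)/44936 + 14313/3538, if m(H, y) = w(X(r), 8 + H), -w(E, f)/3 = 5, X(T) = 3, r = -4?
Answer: 321557949/79491784 ≈ 4.0452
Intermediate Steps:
w(E, f) = -15 (w(E, f) = -3*5 = -15)
m(H, y) = -15
m(-191, 192)/44936 + 14313/3538 = -15/44936 + 14313/3538 = 321557949/79491784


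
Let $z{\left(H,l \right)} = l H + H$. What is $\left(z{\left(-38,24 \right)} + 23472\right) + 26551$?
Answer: $49073$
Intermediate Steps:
$z{\left(H,l \right)} = H + H l$ ($z{\left(H,l \right)} = H l + H = H + H l$)
$\left(z{\left(-38,24 \right)} + 23472\right) + 26551 = \left(- 38 \left(1 + 24\right) + 23472\right) + 26551 = \left(\left(-38\right) 25 + 23472\right) + 26551 = \left(-950 + 23472\right) + 26551 = 22522 + 26551 = 49073$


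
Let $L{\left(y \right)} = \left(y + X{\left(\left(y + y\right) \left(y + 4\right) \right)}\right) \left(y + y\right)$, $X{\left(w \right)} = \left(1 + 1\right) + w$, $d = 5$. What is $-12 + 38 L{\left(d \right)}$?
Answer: $36848$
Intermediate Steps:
$X{\left(w \right)} = 2 + w$
$L{\left(y \right)} = 2 y \left(2 + y + 2 y \left(4 + y\right)\right)$ ($L{\left(y \right)} = \left(y + \left(2 + \left(y + y\right) \left(y + 4\right)\right)\right) \left(y + y\right) = \left(y + \left(2 + 2 y \left(4 + y\right)\right)\right) 2 y = \left(2 + y + 2 y \left(4 + y\right)\right) 2 y = 2 y \left(2 + y + 2 y \left(4 + y\right)\right)$)
$-12 + 38 L{\left(d \right)} = -12 + 38 \cdot 2 \cdot 5 \left(2 + 5 + 2 \cdot 5 \left(4 + 5\right)\right) = -12 + 38 \cdot 2 \cdot 5 \left(2 + 5 + 2 \cdot 5 \cdot 9\right) = -12 + 38 \cdot 2 \cdot 5 \left(2 + 5 + 90\right) = -12 + 38 \cdot 2 \cdot 5 \cdot 97 = -12 + 38 \cdot 970 = -12 + 36860 = 36848$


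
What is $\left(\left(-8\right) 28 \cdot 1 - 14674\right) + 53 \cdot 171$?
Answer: $-5835$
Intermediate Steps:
$\left(\left(-8\right) 28 \cdot 1 - 14674\right) + 53 \cdot 171 = \left(\left(-224\right) 1 - 14674\right) + 9063 = \left(-224 - 14674\right) + 9063 = -14898 + 9063 = -5835$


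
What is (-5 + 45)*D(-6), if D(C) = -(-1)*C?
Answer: -240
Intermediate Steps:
D(C) = C
(-5 + 45)*D(-6) = (-5 + 45)*(-6) = 40*(-6) = -240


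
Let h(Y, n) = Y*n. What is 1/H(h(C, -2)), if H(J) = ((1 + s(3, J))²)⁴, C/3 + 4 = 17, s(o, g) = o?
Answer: 1/65536 ≈ 1.5259e-5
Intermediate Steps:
C = 39 (C = -12 + 3*17 = -12 + 51 = 39)
H(J) = 65536 (H(J) = ((1 + 3)²)⁴ = (4²)⁴ = 16⁴ = 65536)
1/H(h(C, -2)) = 1/65536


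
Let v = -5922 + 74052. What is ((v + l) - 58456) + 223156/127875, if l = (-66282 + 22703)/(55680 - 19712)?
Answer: 44497126802383/4599408000 ≈ 9674.5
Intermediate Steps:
v = 68130
l = -43579/35968 ≈ -1.2116
((v + l) - 58456) + 223156/127875 = ((68130 - 43579/35968) - 58456) + 223156/127875 = (2450456261/35968 - 58456) + 223156*(1/127875) = 347910853/35968 + 223156/127875 = 44497126802383/4599408000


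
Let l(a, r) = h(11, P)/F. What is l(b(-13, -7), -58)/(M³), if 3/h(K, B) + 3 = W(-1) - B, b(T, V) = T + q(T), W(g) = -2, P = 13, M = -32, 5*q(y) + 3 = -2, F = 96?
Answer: 1/18874368 ≈ 5.2982e-8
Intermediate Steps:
q(y) = -1 (q(y) = -⅗ + (⅕)*(-2) = -⅗ - ⅖ = -1)
b(T, V) = -1 + T (b(T, V) = T - 1 = -1 + T)
h(K, B) = 3/(-5 - B) (h(K, B) = 3/(-3 + (-2 - B)) = 3/(-5 - B))
l(a, r) = -1/576 (l(a, r) = -3/(5 + 13)/96 = -3/18*(1/96) = -3*1/18*(1/96) = -⅙*1/96 = -1/576)
l(b(-13, -7), -58)/(M³) = -1/(576*((-32)³)) = -1/576/(-32768) = -1/576*(-1/32768) = 1/18874368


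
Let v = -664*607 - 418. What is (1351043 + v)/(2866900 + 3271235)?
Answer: 315859/2046045 ≈ 0.15438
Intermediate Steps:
v = -403466 (v = -403048 - 418 = -403466)
(1351043 + v)/(2866900 + 3271235) = (1351043 - 403466)/(2866900 + 3271235) = 947577/6138135 = 947577*(1/6138135) = 315859/2046045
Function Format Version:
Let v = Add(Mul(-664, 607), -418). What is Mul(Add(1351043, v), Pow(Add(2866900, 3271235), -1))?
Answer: Rational(315859, 2046045) ≈ 0.15438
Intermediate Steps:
v = -403466 (v = Add(-403048, -418) = -403466)
Mul(Add(1351043, v), Pow(Add(2866900, 3271235), -1)) = Mul(Add(1351043, -403466), Pow(Add(2866900, 3271235), -1)) = Mul(947577, Pow(6138135, -1)) = Mul(947577, Rational(1, 6138135)) = Rational(315859, 2046045)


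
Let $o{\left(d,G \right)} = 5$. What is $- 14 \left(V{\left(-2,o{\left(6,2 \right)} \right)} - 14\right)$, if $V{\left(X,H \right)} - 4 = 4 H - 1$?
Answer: $-126$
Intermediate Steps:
$V{\left(X,H \right)} = 3 + 4 H$ ($V{\left(X,H \right)} = 4 + \left(4 H - 1\right) = 4 + \left(-1 + 4 H\right) = 3 + 4 H$)
$- 14 \left(V{\left(-2,o{\left(6,2 \right)} \right)} - 14\right) = - 14 \left(\left(3 + 4 \cdot 5\right) - 14\right) = - 14 \left(\left(3 + 20\right) - 14\right) = - 14 \left(23 - 14\right) = \left(-14\right) 9 = -126$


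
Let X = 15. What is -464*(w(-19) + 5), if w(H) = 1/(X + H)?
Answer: -2204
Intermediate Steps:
w(H) = 1/(15 + H)
-464*(w(-19) + 5) = -464*(1/(15 - 19) + 5) = -464*(1/(-4) + 5) = -464*(-1/4 + 5) = -464*19/4 = -2204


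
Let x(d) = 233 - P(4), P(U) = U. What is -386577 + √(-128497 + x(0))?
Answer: -386577 + 6*I*√3563 ≈ -3.8658e+5 + 358.15*I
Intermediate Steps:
x(d) = 229 (x(d) = 233 - 1*4 = 233 - 4 = 229)
-386577 + √(-128497 + x(0)) = -386577 + √(-128497 + 229) = -386577 + √(-128268) = -386577 + 6*I*√3563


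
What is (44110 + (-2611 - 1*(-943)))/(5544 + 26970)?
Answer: 21221/16257 ≈ 1.3053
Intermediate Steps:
(44110 + (-2611 - 1*(-943)))/(5544 + 26970) = (44110 + (-2611 + 943))/32514 = (44110 - 1668)*(1/32514) = 42442*(1/32514) = 21221/16257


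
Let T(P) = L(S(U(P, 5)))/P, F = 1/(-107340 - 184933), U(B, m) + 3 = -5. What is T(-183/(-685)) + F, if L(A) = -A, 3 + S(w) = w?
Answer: 2202276872/53485959 ≈ 41.175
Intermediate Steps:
U(B, m) = -8 (U(B, m) = -3 - 5 = -8)
S(w) = -3 + w
F = -1/292273 (F = 1/(-292273) = -1/292273 ≈ -3.4215e-6)
T(P) = 11/P (T(P) = (-(-3 - 8))/P = (-1*(-11))/P = 11/P)
T(-183/(-685)) + F = 11/((-183/(-685))) - 1/292273 = 11/((-183*(-1/685))) - 1/292273 = 11/(183/685) - 1/292273 = 11*(685/183) - 1/292273 = 7535/183 - 1/292273 = 2202276872/53485959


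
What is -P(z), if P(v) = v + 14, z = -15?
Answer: 1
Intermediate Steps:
P(v) = 14 + v
-P(z) = -(14 - 15) = -1*(-1) = 1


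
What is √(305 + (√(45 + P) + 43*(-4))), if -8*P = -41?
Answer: √(532 + √802)/2 ≈ 11.836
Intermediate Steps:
P = 41/8 (P = -⅛*(-41) = 41/8 ≈ 5.1250)
√(305 + (√(45 + P) + 43*(-4))) = √(305 + (√(45 + 41/8) + 43*(-4))) = √(305 + (√(401/8) - 172)) = √(305 + (√802/4 - 172)) = √(305 + (-172 + √802/4)) = √(133 + √802/4)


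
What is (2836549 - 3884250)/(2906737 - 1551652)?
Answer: -1047701/1355085 ≈ -0.77316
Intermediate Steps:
(2836549 - 3884250)/(2906737 - 1551652) = -1047701/1355085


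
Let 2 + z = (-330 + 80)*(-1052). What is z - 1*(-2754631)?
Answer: 3017629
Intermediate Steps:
z = 262998 (z = -2 + (-330 + 80)*(-1052) = -2 - 250*(-1052) = -2 + 263000 = 262998)
z - 1*(-2754631) = 262998 - 1*(-2754631) = 262998 + 2754631 = 3017629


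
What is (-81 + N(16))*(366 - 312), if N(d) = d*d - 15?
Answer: 8640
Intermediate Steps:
N(d) = -15 + d² (N(d) = d² - 15 = -15 + d²)
(-81 + N(16))*(366 - 312) = (-81 + (-15 + 16²))*(366 - 312) = (-81 + (-15 + 256))*54 = (-81 + 241)*54 = 160*54 = 8640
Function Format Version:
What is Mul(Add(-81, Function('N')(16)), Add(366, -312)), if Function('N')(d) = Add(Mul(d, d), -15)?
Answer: 8640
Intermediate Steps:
Function('N')(d) = Add(-15, Pow(d, 2)) (Function('N')(d) = Add(Pow(d, 2), -15) = Add(-15, Pow(d, 2)))
Mul(Add(-81, Function('N')(16)), Add(366, -312)) = Mul(Add(-81, Add(-15, Pow(16, 2))), Add(366, -312)) = Mul(Add(-81, Add(-15, 256)), 54) = Mul(Add(-81, 241), 54) = Mul(160, 54) = 8640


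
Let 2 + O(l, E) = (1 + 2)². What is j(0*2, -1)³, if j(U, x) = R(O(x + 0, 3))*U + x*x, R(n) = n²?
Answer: 1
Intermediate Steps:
O(l, E) = 7 (O(l, E) = -2 + (1 + 2)² = -2 + 3² = -2 + 9 = 7)
j(U, x) = x² + 49*U (j(U, x) = 7²*U + x*x = 49*U + x² = x² + 49*U)
j(0*2, -1)³ = ((-1)² + 49*(0*2))³ = (1 + 49*0)³ = (1 + 0)³ = 1³ = 1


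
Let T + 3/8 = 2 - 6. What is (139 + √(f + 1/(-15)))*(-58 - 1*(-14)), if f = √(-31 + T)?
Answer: -6116 - 22*√(-60 + 225*I*√566)/15 ≈ -6191.5 - 76.304*I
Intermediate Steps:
T = -35/8 (T = -3/8 + (2 - 6) = -3/8 - 4 = -35/8 ≈ -4.3750)
f = I*√566/4 (f = √(-31 - 35/8) = √(-283/8) = I*√566/4 ≈ 5.9477*I)
(139 + √(f + 1/(-15)))*(-58 - 1*(-14)) = (139 + √(I*√566/4 + 1/(-15)))*(-58 - 1*(-14)) = (139 + √(I*√566/4 - 1/15))*(-58 + 14) = (139 + √(-1/15 + I*√566/4))*(-44) = -6116 - 44*√(-1/15 + I*√566/4)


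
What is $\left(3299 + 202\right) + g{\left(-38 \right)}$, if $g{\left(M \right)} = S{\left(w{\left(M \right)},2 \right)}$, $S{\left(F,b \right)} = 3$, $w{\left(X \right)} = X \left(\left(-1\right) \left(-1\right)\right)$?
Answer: $3504$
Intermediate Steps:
$w{\left(X \right)} = X$ ($w{\left(X \right)} = X 1 = X$)
$g{\left(M \right)} = 3$
$\left(3299 + 202\right) + g{\left(-38 \right)} = \left(3299 + 202\right) + 3 = 3501 + 3 = 3504$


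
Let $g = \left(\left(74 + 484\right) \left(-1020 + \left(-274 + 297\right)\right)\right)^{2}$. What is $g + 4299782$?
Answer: $309502918058$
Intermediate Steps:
$g = 309498618276$ ($g = \left(558 \left(-1020 + 23\right)\right)^{2} = \left(558 \left(-997\right)\right)^{2} = \left(-556326\right)^{2} = 309498618276$)
$g + 4299782 = 309498618276 + 4299782 = 309502918058$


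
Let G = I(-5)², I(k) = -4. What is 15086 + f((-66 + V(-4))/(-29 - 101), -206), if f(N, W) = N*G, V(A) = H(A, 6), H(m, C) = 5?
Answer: 981078/65 ≈ 15094.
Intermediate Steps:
V(A) = 5
G = 16 (G = (-4)² = 16)
f(N, W) = 16*N (f(N, W) = N*16 = 16*N)
15086 + f((-66 + V(-4))/(-29 - 101), -206) = 15086 + 16*((-66 + 5)/(-29 - 101)) = 15086 + 16*(-61/(-130)) = 15086 + 16*(-61*(-1/130)) = 15086 + 16*(61/130) = 15086 + 488/65 = 981078/65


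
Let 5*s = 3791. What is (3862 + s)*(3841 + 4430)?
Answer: 191068371/5 ≈ 3.8214e+7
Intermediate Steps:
s = 3791/5 (s = (⅕)*3791 = 3791/5 ≈ 758.20)
(3862 + s)*(3841 + 4430) = (3862 + 3791/5)*(3841 + 4430) = (23101/5)*8271 = 191068371/5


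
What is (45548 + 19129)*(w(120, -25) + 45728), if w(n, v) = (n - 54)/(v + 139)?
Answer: 56194158711/19 ≈ 2.9576e+9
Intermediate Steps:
w(n, v) = (-54 + n)/(139 + v)
(45548 + 19129)*(w(120, -25) + 45728) = (45548 + 19129)*((-54 + 120)/(139 - 25) + 45728) = 64677*(66/114 + 45728) = 64677*((1/114)*66 + 45728) = 64677*(11/19 + 45728) = 64677*(868843/19) = 56194158711/19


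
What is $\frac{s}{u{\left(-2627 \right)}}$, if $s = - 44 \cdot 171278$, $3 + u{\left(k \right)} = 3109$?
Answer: $- \frac{3768116}{1553} \approx -2426.3$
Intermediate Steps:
$u{\left(k \right)} = 3106$ ($u{\left(k \right)} = -3 + 3109 = 3106$)
$s = -7536232$ ($s = \left(-1\right) 7536232 = -7536232$)
$\frac{s}{u{\left(-2627 \right)}} = - \frac{7536232}{3106} = \left(-7536232\right) \frac{1}{3106} = - \frac{3768116}{1553}$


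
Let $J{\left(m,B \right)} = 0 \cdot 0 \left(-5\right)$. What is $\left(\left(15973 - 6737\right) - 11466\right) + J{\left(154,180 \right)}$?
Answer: $-2230$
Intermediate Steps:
$J{\left(m,B \right)} = 0$ ($J{\left(m,B \right)} = 0 \left(-5\right) = 0$)
$\left(\left(15973 - 6737\right) - 11466\right) + J{\left(154,180 \right)} = \left(\left(15973 - 6737\right) - 11466\right) + 0 = \left(9236 - 11466\right) + 0 = -2230 + 0 = -2230$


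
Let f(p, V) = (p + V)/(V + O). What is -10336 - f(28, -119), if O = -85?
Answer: -2108635/204 ≈ -10336.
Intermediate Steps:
f(p, V) = (V + p)/(-85 + V) (f(p, V) = (p + V)/(V - 85) = (V + p)/(-85 + V))
-10336 - f(28, -119) = -10336 - (-119 + 28)/(-85 - 119) = -10336 - (-91)/(-204) = -10336 - (-1)*(-91)/204 = -10336 - 1*91/204 = -10336 - 91/204 = -2108635/204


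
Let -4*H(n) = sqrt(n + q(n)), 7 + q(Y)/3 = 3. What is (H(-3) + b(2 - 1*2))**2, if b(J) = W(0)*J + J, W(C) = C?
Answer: -15/16 ≈ -0.93750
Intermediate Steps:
q(Y) = -12 (q(Y) = -21 + 3*3 = -21 + 9 = -12)
b(J) = J (b(J) = 0*J + J = 0 + J = J)
H(n) = -sqrt(-12 + n)/4 (H(n) = -sqrt(n - 12)/4 = -sqrt(-12 + n)/4)
(H(-3) + b(2 - 1*2))**2 = (-sqrt(-12 - 3)/4 + (2 - 1*2))**2 = (-I*sqrt(15)/4 + (2 - 2))**2 = (-I*sqrt(15)/4 + 0)**2 = (-I*sqrt(15)/4)**2 = -15/16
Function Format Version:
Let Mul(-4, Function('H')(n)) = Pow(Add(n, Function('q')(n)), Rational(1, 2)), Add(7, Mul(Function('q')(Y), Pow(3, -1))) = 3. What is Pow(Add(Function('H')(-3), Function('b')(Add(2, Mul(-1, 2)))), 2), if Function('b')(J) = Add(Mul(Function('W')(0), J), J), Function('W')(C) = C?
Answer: Rational(-15, 16) ≈ -0.93750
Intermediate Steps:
Function('q')(Y) = -12 (Function('q')(Y) = Add(-21, Mul(3, 3)) = Add(-21, 9) = -12)
Function('b')(J) = J (Function('b')(J) = Add(Mul(0, J), J) = Add(0, J) = J)
Function('H')(n) = Mul(Rational(-1, 4), Pow(Add(-12, n), Rational(1, 2))) (Function('H')(n) = Mul(Rational(-1, 4), Pow(Add(n, -12), Rational(1, 2))) = Mul(Rational(-1, 4), Pow(Add(-12, n), Rational(1, 2))))
Pow(Add(Function('H')(-3), Function('b')(Add(2, Mul(-1, 2)))), 2) = Pow(Add(Mul(Rational(-1, 4), Pow(Add(-12, -3), Rational(1, 2))), Add(2, Mul(-1, 2))), 2) = Pow(Add(Mul(Rational(-1, 4), Pow(-15, Rational(1, 2))), Add(2, -2)), 2) = Pow(Add(Mul(Rational(-1, 4), Mul(I, Pow(15, Rational(1, 2)))), 0), 2) = Pow(Add(Mul(Rational(-1, 4), I, Pow(15, Rational(1, 2))), 0), 2) = Pow(Mul(Rational(-1, 4), I, Pow(15, Rational(1, 2))), 2) = Rational(-15, 16)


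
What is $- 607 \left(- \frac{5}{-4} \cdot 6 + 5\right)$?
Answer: $- \frac{15175}{2} \approx -7587.5$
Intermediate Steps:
$- 607 \left(- \frac{5}{-4} \cdot 6 + 5\right) = - 607 \left(\left(-5\right) \left(- \frac{1}{4}\right) 6 + 5\right) = - 607 \left(\frac{5}{4} \cdot 6 + 5\right) = - 607 \left(\frac{15}{2} + 5\right) = \left(-607\right) \frac{25}{2} = - \frac{15175}{2}$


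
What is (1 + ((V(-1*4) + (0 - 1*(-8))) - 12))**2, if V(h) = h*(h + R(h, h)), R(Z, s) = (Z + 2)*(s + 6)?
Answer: 841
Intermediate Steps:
R(Z, s) = (2 + Z)*(6 + s)
V(h) = h*(12 + h**2 + 9*h) (V(h) = h*(h + (12 + 2*h + 6*h + h*h)) = h*(h + (12 + 2*h + 6*h + h**2)) = h*(h + (12 + h**2 + 8*h)) = h*(12 + h**2 + 9*h))
(1 + ((V(-1*4) + (0 - 1*(-8))) - 12))**2 = (1 + (((-1*4)*(12 + (-1*4)**2 + 9*(-1*4)) + (0 - 1*(-8))) - 12))**2 = (1 + ((-4*(12 + (-4)**2 + 9*(-4)) + (0 + 8)) - 12))**2 = (1 + ((-4*(12 + 16 - 36) + 8) - 12))**2 = (1 + ((-4*(-8) + 8) - 12))**2 = (1 + ((32 + 8) - 12))**2 = (1 + (40 - 12))**2 = (1 + 28)**2 = 29**2 = 841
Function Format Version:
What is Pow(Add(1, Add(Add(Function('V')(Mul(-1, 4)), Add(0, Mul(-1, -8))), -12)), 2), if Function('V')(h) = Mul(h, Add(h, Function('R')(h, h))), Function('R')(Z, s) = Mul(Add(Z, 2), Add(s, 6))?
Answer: 841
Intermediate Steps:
Function('R')(Z, s) = Mul(Add(2, Z), Add(6, s))
Function('V')(h) = Mul(h, Add(12, Pow(h, 2), Mul(9, h))) (Function('V')(h) = Mul(h, Add(h, Add(12, Mul(2, h), Mul(6, h), Mul(h, h)))) = Mul(h, Add(h, Add(12, Mul(2, h), Mul(6, h), Pow(h, 2)))) = Mul(h, Add(h, Add(12, Pow(h, 2), Mul(8, h)))) = Mul(h, Add(12, Pow(h, 2), Mul(9, h))))
Pow(Add(1, Add(Add(Function('V')(Mul(-1, 4)), Add(0, Mul(-1, -8))), -12)), 2) = Pow(Add(1, Add(Add(Mul(Mul(-1, 4), Add(12, Pow(Mul(-1, 4), 2), Mul(9, Mul(-1, 4)))), Add(0, Mul(-1, -8))), -12)), 2) = Pow(Add(1, Add(Add(Mul(-4, Add(12, Pow(-4, 2), Mul(9, -4))), Add(0, 8)), -12)), 2) = Pow(Add(1, Add(Add(Mul(-4, Add(12, 16, -36)), 8), -12)), 2) = Pow(Add(1, Add(Add(Mul(-4, -8), 8), -12)), 2) = Pow(Add(1, Add(Add(32, 8), -12)), 2) = Pow(Add(1, Add(40, -12)), 2) = Pow(Add(1, 28), 2) = Pow(29, 2) = 841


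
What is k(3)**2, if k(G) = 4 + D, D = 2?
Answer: 36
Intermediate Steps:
k(G) = 6 (k(G) = 4 + 2 = 6)
k(3)**2 = 6**2 = 36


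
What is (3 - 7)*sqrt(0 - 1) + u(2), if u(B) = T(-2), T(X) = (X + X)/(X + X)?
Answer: 1 - 4*I ≈ 1.0 - 4.0*I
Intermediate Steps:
T(X) = 1 (T(X) = (2*X)/((2*X)) = (2*X)*(1/(2*X)) = 1)
u(B) = 1
(3 - 7)*sqrt(0 - 1) + u(2) = (3 - 7)*sqrt(0 - 1) + 1 = -4*I + 1 = 1 - 4*I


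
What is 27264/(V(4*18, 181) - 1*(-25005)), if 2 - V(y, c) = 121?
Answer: 13632/12443 ≈ 1.0956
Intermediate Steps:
V(y, c) = -119 (V(y, c) = 2 - 1*121 = 2 - 121 = -119)
27264/(V(4*18, 181) - 1*(-25005)) = 27264/(-119 - 1*(-25005)) = 27264/(-119 + 25005) = 27264/24886 = 27264*(1/24886) = 13632/12443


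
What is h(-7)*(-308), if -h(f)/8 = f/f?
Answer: 2464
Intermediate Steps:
h(f) = -8 (h(f) = -8*f/f = -8*1 = -8)
h(-7)*(-308) = -8*(-308) = 2464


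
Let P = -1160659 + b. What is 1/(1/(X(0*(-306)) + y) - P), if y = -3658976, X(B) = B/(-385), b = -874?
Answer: 3658976/4250021370207 ≈ 8.6093e-7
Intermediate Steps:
X(B) = -B/385 (X(B) = B*(-1/385) = -B/385)
P = -1161533 (P = -1160659 - 874 = -1161533)
1/(1/(X(0*(-306)) + y) - P) = 1/(1/(-0*(-306) - 3658976) - 1*(-1161533)) = 1/(1/(-1/385*0 - 3658976) + 1161533) = 1/(1/(0 - 3658976) + 1161533) = 1/(1/(-3658976) + 1161533) = 1/(-1/3658976 + 1161533) = 1/(4250021370207/3658976) = 3658976/4250021370207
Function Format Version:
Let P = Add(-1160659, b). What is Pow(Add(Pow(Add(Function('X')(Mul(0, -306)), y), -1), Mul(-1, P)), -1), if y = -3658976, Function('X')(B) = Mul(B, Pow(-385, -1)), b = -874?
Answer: Rational(3658976, 4250021370207) ≈ 8.6093e-7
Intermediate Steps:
Function('X')(B) = Mul(Rational(-1, 385), B) (Function('X')(B) = Mul(B, Rational(-1, 385)) = Mul(Rational(-1, 385), B))
P = -1161533 (P = Add(-1160659, -874) = -1161533)
Pow(Add(Pow(Add(Function('X')(Mul(0, -306)), y), -1), Mul(-1, P)), -1) = Pow(Add(Pow(Add(Mul(Rational(-1, 385), Mul(0, -306)), -3658976), -1), Mul(-1, -1161533)), -1) = Pow(Add(Pow(Add(Mul(Rational(-1, 385), 0), -3658976), -1), 1161533), -1) = Pow(Add(Pow(Add(0, -3658976), -1), 1161533), -1) = Pow(Add(Pow(-3658976, -1), 1161533), -1) = Pow(Add(Rational(-1, 3658976), 1161533), -1) = Pow(Rational(4250021370207, 3658976), -1) = Rational(3658976, 4250021370207)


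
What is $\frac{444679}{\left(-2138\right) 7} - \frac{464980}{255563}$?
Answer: $- \frac{17228912851}{546393694} \approx -31.532$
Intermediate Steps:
$\frac{444679}{\left(-2138\right) 7} - \frac{464980}{255563} = \frac{444679}{-14966} - \frac{464980}{255563} = 444679 \left(- \frac{1}{14966}\right) - \frac{464980}{255563} = - \frac{444679}{14966} - \frac{464980}{255563} = - \frac{17228912851}{546393694}$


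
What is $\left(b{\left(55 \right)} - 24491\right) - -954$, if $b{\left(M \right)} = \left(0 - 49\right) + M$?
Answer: $-23531$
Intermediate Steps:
$b{\left(M \right)} = -49 + M$
$\left(b{\left(55 \right)} - 24491\right) - -954 = \left(\left(-49 + 55\right) - 24491\right) - -954 = \left(6 - 24491\right) + 954 = -24485 + 954 = -23531$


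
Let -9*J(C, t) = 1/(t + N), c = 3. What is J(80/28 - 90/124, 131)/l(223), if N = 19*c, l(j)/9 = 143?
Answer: -1/2177604 ≈ -4.5922e-7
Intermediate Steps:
l(j) = 1287 (l(j) = 9*143 = 1287)
N = 57 (N = 19*3 = 57)
J(C, t) = -1/(9*(57 + t)) (J(C, t) = -1/(9*(t + 57)) = -1/(9*(57 + t)))
J(80/28 - 90/124, 131)/l(223) = -1/(513 + 9*131)/1287 = -1/(513 + 1179)*(1/1287) = -1/1692*(1/1287) = -1*1/1692*(1/1287) = -1/1692*1/1287 = -1/2177604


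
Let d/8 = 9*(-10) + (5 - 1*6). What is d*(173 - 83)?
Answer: -65520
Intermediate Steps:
d = -728 (d = 8*(9*(-10) + (5 - 1*6)) = 8*(-90 + (5 - 6)) = 8*(-90 - 1) = 8*(-91) = -728)
d*(173 - 83) = -728*(173 - 83) = -728*90 = -65520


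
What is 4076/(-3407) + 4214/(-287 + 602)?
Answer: 1867594/153315 ≈ 12.181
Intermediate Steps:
4076/(-3407) + 4214/(-287 + 602) = 4076*(-1/3407) + 4214/315 = -4076/3407 + 4214*(1/315) = -4076/3407 + 602/45 = 1867594/153315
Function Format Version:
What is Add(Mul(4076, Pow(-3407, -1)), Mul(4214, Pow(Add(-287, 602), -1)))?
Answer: Rational(1867594, 153315) ≈ 12.181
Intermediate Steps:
Add(Mul(4076, Pow(-3407, -1)), Mul(4214, Pow(Add(-287, 602), -1))) = Add(Mul(4076, Rational(-1, 3407)), Mul(4214, Pow(315, -1))) = Add(Rational(-4076, 3407), Mul(4214, Rational(1, 315))) = Add(Rational(-4076, 3407), Rational(602, 45)) = Rational(1867594, 153315)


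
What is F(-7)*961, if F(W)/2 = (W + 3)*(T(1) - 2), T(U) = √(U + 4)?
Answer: 15376 - 7688*√5 ≈ -1814.9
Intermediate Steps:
T(U) = √(4 + U)
F(W) = 2*(-2 + √5)*(3 + W) (F(W) = 2*((W + 3)*(√(4 + 1) - 2)) = 2*((3 + W)*(√5 - 2)) = 2*((3 + W)*(-2 + √5)) = 2*((-2 + √5)*(3 + W)) = 2*(-2 + √5)*(3 + W))
F(-7)*961 = (-12 - 4*(-7) + 6*√5 + 2*(-7)*√5)*961 = (-12 + 28 + 6*√5 - 14*√5)*961 = (16 - 8*√5)*961 = 15376 - 7688*√5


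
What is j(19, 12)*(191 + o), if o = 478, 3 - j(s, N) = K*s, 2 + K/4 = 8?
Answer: -303057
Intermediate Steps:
K = 24 (K = -8 + 4*8 = -8 + 32 = 24)
j(s, N) = 3 - 24*s
j(19, 12)*(191 + o) = (3 - 24*19)*(191 + 478) = (3 - 456)*669 = -453*669 = -303057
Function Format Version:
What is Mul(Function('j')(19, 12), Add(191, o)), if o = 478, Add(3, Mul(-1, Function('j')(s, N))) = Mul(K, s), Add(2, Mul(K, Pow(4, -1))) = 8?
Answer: -303057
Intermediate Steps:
K = 24 (K = Add(-8, Mul(4, 8)) = Add(-8, 32) = 24)
Function('j')(s, N) = Add(3, Mul(-24, s)) (Function('j')(s, N) = Add(3, Mul(-1, Mul(24, s))) = Add(3, Mul(-24, s)))
Mul(Function('j')(19, 12), Add(191, o)) = Mul(Add(3, Mul(-24, 19)), Add(191, 478)) = Mul(Add(3, -456), 669) = Mul(-453, 669) = -303057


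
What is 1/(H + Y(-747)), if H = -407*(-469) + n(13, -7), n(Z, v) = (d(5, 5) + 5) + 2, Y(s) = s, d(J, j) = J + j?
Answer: 1/190153 ≈ 5.2589e-6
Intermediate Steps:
n(Z, v) = 17 (n(Z, v) = ((5 + 5) + 5) + 2 = (10 + 5) + 2 = 15 + 2 = 17)
H = 190900 (H = -407*(-469) + 17 = 190883 + 17 = 190900)
1/(H + Y(-747)) = 1/(190900 - 747) = 1/190153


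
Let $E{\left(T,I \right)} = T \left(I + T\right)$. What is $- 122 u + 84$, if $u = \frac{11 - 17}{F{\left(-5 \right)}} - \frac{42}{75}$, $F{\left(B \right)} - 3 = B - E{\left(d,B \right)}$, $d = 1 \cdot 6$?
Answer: $\frac{3041}{50} \approx 60.82$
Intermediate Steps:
$d = 6$
$F{\left(B \right)} = -33 - 5 B$ ($F{\left(B \right)} = 3 + \left(B - 6 \left(B + 6\right)\right) = 3 + \left(B - 6 \left(6 + B\right)\right) = 3 - \left(36 + 5 B\right) = -33 - 5 B$)
$u = \frac{19}{100}$ ($u = \frac{11 - 17}{-33 - -25} - \frac{42}{75} = \frac{11 - 17}{-33 + 25} - \frac{14}{25} = - \frac{6}{-8} - \frac{14}{25} = \left(-6\right) \left(- \frac{1}{8}\right) - \frac{14}{25} = \frac{3}{4} - \frac{14}{25} = \frac{19}{100} \approx 0.19$)
$- 122 u + 84 = \left(-122\right) \frac{19}{100} + 84 = - \frac{1159}{50} + 84 = \frac{3041}{50}$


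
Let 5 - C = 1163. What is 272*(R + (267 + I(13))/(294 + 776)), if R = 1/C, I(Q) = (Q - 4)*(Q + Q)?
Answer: 39377984/309765 ≈ 127.12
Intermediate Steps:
C = -1158 (C = 5 - 1*1163 = 5 - 1163 = -1158)
I(Q) = 2*Q*(-4 + Q) (I(Q) = (-4 + Q)*(2*Q) = 2*Q*(-4 + Q))
R = -1/1158 (R = 1/(-1158) = -1/1158 ≈ -0.00086356)
272*(R + (267 + I(13))/(294 + 776)) = 272*(-1/1158 + (267 + 2*13*(-4 + 13))/(294 + 776)) = 272*(-1/1158 + (267 + 2*13*9)/1070) = 272*(-1/1158 + (267 + 234)*(1/1070)) = 272*(-1/1158 + 501*(1/1070)) = 272*(-1/1158 + 501/1070) = 272*(144772/309765) = 39377984/309765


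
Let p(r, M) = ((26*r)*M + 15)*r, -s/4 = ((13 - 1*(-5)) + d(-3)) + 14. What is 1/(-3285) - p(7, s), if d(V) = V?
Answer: 485125514/3285 ≈ 1.4768e+5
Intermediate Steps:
s = -116 (s = -4*(((13 - 1*(-5)) - 3) + 14) = -4*(((13 + 5) - 3) + 14) = -4*((18 - 3) + 14) = -4*(15 + 14) = -4*29 = -116)
p(r, M) = r*(15 + 26*M*r) (p(r, M) = (26*M*r + 15)*r = (15 + 26*M*r)*r = r*(15 + 26*M*r))
1/(-3285) - p(7, s) = 1/(-3285) - 7*(15 + 26*(-116)*7) = -1/3285 - 7*(15 - 21112) = -1/3285 - 7*(-21097) = -1/3285 - 1*(-147679) = -1/3285 + 147679 = 485125514/3285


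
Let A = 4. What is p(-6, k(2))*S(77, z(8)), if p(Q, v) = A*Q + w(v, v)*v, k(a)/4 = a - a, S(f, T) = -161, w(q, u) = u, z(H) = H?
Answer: 3864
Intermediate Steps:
k(a) = 0 (k(a) = 4*(a - a) = 4*0 = 0)
p(Q, v) = v**2 + 4*Q (p(Q, v) = 4*Q + v*v = 4*Q + v**2 = v**2 + 4*Q)
p(-6, k(2))*S(77, z(8)) = (0**2 + 4*(-6))*(-161) = (0 - 24)*(-161) = -24*(-161) = 3864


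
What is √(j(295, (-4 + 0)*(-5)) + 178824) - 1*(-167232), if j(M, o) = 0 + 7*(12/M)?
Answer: 167232 + 2*√3890545845/295 ≈ 1.6766e+5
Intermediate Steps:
j(M, o) = 84/M (j(M, o) = 0 + 84/M = 84/M)
√(j(295, (-4 + 0)*(-5)) + 178824) - 1*(-167232) = √(84/295 + 178824) - 1*(-167232) = √(84*(1/295) + 178824) + 167232 = √(84/295 + 178824) + 167232 = √(52753164/295) + 167232 = 2*√3890545845/295 + 167232 = 167232 + 2*√3890545845/295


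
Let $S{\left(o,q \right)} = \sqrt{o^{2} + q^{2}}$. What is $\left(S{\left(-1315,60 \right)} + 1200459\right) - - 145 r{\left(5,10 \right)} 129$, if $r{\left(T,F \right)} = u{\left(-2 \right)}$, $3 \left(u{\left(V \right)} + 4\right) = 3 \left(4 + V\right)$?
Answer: $1163049 + 5 \sqrt{69313} \approx 1.1644 \cdot 10^{6}$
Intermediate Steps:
$u{\left(V \right)} = V$ ($u{\left(V \right)} = -4 + \frac{3 \left(4 + V\right)}{3} = -4 + \frac{12 + 3 V}{3} = -4 + \left(4 + V\right) = V$)
$r{\left(T,F \right)} = -2$
$\left(S{\left(-1315,60 \right)} + 1200459\right) - - 145 r{\left(5,10 \right)} 129 = \left(\sqrt{\left(-1315\right)^{2} + 60^{2}} + 1200459\right) - \left(-145\right) \left(-2\right) 129 = \left(\sqrt{1729225 + 3600} + 1200459\right) - 290 \cdot 129 = \left(\sqrt{1732825} + 1200459\right) - 37410 = \left(5 \sqrt{69313} + 1200459\right) - 37410 = \left(1200459 + 5 \sqrt{69313}\right) - 37410 = 1163049 + 5 \sqrt{69313}$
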